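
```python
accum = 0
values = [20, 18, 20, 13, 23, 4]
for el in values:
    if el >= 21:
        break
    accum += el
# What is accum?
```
Trace:
  accum=0
  accum=20, el=20
  accum=38, el=18
  accum=58, el=20
  accum=71, el=13
  accum=71, el=23

Final answer: 71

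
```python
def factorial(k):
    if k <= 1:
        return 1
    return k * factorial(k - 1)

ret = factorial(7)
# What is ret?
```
Call trace:
factorial(k=7)
  factorial(k=6)
    factorial(k=5)
      factorial(k=4)
        factorial(k=3)
          factorial(k=2)
            factorial(k=1)
            -> return 1
          -> return 2
        -> return 6
      -> return 24
    -> return 120
  -> return 720
-> return 5040

Final answer: 5040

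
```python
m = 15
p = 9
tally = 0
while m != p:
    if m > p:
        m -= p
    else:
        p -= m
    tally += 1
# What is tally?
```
Trace:
  m=15
  m=15, p=9
  m=15, p=9, tally=0
  m=6, p=9, tally=1
  m=6, p=3, tally=2
  m=3, p=3, tally=3

Final answer: 3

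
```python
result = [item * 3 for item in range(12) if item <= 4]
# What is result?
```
Trace:
  item=0
  item=1
  item=2
  item=3
  item=4
  item=5
  item=6
  item=7
  item=8
  item=9
  item=10
  item=11
  result=[0, 3, 6, 9, 12]

Final answer: [0, 3, 6, 9, 12]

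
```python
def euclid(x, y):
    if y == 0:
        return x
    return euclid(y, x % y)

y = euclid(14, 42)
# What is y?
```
Call trace:
euclid(x=14, y=42)
  euclid(x=42, y=14)
    euclid(x=14, y=0)
    -> return 14
  -> return 14
-> return 14

Final answer: 14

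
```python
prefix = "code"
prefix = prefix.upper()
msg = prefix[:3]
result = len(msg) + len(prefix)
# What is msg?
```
Trace:
  prefix='code'
  prefix='CODE'
  prefix='CODE', msg='COD'
  prefix='CODE', msg='COD', result=7

Final answer: 'COD'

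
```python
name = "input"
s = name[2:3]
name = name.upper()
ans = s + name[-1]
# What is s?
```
Trace:
  name='input'
  name='input', s='p'
  name='INPUT', s='p'
  name='INPUT', s='p', ans='pT'

Final answer: 'p'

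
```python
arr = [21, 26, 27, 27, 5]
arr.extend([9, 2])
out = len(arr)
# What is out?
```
Trace:
  arr=[21, 26, 27, 27, 5]
  arr=[21, 26, 27, 27, 5, 9, 2]
  arr=[21, 26, 27, 27, 5, 9, 2], out=7

Final answer: 7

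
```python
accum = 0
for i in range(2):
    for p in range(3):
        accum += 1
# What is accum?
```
Trace:
  accum=0
  accum=1, i=0, p=0
  accum=2, i=0, p=1
  accum=3, i=0, p=2
  accum=4, i=1, p=0
  accum=5, i=1, p=1
  accum=6, i=1, p=2

Final answer: 6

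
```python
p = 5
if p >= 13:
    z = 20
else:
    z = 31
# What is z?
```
Trace:
  p=5
  p=5, z=31

Final answer: 31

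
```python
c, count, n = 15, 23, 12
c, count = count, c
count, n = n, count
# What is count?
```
Trace:
  c=15, count=23, n=12
  c=23, count=15, n=12
  c=23, count=12, n=15

Final answer: 12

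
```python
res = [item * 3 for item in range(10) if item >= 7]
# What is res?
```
Trace:
  item=0
  item=1
  item=2
  item=3
  item=4
  item=5
  item=6
  item=7
  item=8
  item=9
  res=[21, 24, 27]

Final answer: [21, 24, 27]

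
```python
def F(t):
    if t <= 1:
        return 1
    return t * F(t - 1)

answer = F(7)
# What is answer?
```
Call trace:
F(t=7)
  F(t=6)
    F(t=5)
      F(t=4)
        F(t=3)
          F(t=2)
            F(t=1)
            -> return 1
          -> return 2
        -> return 6
      -> return 24
    -> return 120
  -> return 720
-> return 5040

Final answer: 5040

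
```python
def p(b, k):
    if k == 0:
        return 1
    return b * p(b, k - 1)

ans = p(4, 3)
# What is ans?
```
Call trace:
p(b=4, k=3)
  p(b=4, k=2)
    p(b=4, k=1)
      p(b=4, k=0)
      -> return 1
    -> return 4
  -> return 16
-> return 64

Final answer: 64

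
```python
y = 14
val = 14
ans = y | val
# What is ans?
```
Trace:
  y=14
  y=14, val=14
  y=14, val=14, ans=14

Final answer: 14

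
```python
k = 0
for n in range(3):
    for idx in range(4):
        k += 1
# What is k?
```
Trace:
  k=0
  k=1, n=0, idx=0
  k=2, n=0, idx=1
  k=3, n=0, idx=2
  k=4, n=0, idx=3
  k=5, n=1, idx=0
  k=6, n=1, idx=1
  k=7, n=1, idx=2
  k=8, n=1, idx=3
  k=9, n=2, idx=0
  k=10, n=2, idx=1
  k=11, n=2, idx=2
  k=12, n=2, idx=3

Final answer: 12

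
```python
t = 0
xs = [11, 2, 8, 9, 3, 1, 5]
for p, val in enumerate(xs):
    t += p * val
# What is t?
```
Trace:
  t=0
  t=0, p=0, val=11
  t=2, p=1, val=2
  t=18, p=2, val=8
  t=45, p=3, val=9
  t=57, p=4, val=3
  t=62, p=5, val=1
  t=92, p=6, val=5

Final answer: 92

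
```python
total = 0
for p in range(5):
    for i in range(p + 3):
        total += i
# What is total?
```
Trace:
  total=0
  total=0, p=0, i=0
  total=1, p=0, i=1
  total=3, p=0, i=2
  total=3, p=1, i=0
  total=4, p=1, i=1
  total=6, p=1, i=2
  total=9, p=1, i=3
  total=9, p=2, i=0
  total=10, p=2, i=1
  total=12, p=2, i=2
  total=15, p=2, i=3
  total=19, p=2, i=4
  total=19, p=3, i=0
  total=20, p=3, i=1
  total=22, p=3, i=2
  total=25, p=3, i=3
  total=29, p=3, i=4
  total=34, p=3, i=5
  total=34, p=4, i=0
  total=35, p=4, i=1
  total=37, p=4, i=2
  total=40, p=4, i=3
  total=44, p=4, i=4
  total=49, p=4, i=5
  total=55, p=4, i=6

Final answer: 55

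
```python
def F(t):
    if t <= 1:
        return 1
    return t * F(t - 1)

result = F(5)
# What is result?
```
Call trace:
F(t=5)
  F(t=4)
    F(t=3)
      F(t=2)
        F(t=1)
        -> return 1
      -> return 2
    -> return 6
  -> return 24
-> return 120

Final answer: 120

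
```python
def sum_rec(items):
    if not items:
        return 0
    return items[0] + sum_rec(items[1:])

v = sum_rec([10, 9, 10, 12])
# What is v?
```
Call trace:
sum_rec(items=[10, 9, 10, 12])
  sum_rec(items=[9, 10, 12])
    sum_rec(items=[10, 12])
      sum_rec(items=[12])
        sum_rec(items=[])
        -> return 0
      -> return 12
    -> return 22
  -> return 31
-> return 41

Final answer: 41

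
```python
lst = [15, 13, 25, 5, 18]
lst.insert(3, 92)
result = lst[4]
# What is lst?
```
Trace:
  lst=[15, 13, 25, 5, 18]
  lst=[15, 13, 25, 92, 5, 18]
  lst=[15, 13, 25, 92, 5, 18], result=5

Final answer: [15, 13, 25, 92, 5, 18]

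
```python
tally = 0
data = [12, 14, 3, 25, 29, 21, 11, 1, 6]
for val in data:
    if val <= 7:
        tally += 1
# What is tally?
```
Trace:
  tally=0
  tally=0, val=12
  tally=0, val=14
  tally=1, val=3
  tally=1, val=25
  tally=1, val=29
  tally=1, val=21
  tally=1, val=11
  tally=2, val=1
  tally=3, val=6

Final answer: 3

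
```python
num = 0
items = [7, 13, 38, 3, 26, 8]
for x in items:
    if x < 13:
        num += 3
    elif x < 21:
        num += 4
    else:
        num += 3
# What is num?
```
Trace:
  num=0
  num=3, x=7
  num=7, x=13
  num=10, x=38
  num=13, x=3
  num=16, x=26
  num=19, x=8

Final answer: 19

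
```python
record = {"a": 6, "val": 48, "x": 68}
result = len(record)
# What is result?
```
Trace:
  record={'a': 6, 'val': 48, 'x': 68}
  record={'a': 6, 'val': 48, 'x': 68}, result=3

Final answer: 3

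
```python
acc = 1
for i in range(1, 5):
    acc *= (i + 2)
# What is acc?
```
Trace:
  acc=1
  acc=3, i=1
  acc=12, i=2
  acc=60, i=3
  acc=360, i=4

Final answer: 360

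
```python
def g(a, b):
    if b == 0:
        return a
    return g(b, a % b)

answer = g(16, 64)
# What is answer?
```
Call trace:
g(a=16, b=64)
  g(a=64, b=16)
    g(a=16, b=0)
    -> return 16
  -> return 16
-> return 16

Final answer: 16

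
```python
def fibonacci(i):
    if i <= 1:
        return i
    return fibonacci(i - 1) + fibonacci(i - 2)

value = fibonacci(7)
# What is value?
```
Call trace (a repeated sub-call is expanded the first time; later identical calls just restate its return value):
fibonacci(i=7)
  fibonacci(i=6)
    fibonacci(i=5)
      fibonacci(i=4)
        fibonacci(i=3)
          fibonacci(i=2)
            fibonacci(i=1)
            -> return 1
            fibonacci(i=0)
            -> return 0
          -> return 1
          fibonacci(i=1)
          -> return 1
        -> return 2
        fibonacci(i=2) -> return 1  (same call as traced above)
      -> return 3
      fibonacci(i=3) -> return 2  (same call as traced above)
    -> return 5
    fibonacci(i=4) -> return 3  (same call as traced above)
  -> return 8
  fibonacci(i=5) -> return 5  (same call as traced above)
-> return 13

Final answer: 13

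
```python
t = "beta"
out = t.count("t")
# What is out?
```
Trace:
  t='beta'
  t='beta', out=1

Final answer: 1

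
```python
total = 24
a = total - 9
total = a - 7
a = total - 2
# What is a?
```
Trace:
  total=24
  total=24, a=15
  total=8, a=15
  total=8, a=6

Final answer: 6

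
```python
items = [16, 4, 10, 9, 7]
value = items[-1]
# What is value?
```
Trace:
  items=[16, 4, 10, 9, 7]
  items=[16, 4, 10, 9, 7], value=7

Final answer: 7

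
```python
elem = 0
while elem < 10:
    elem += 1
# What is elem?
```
Trace:
  elem=0
  elem=1
  elem=2
  elem=3
  elem=4
  elem=5
  elem=6
  elem=7
  elem=8
  elem=9
  elem=10

Final answer: 10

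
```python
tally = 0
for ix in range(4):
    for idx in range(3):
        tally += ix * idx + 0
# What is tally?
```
Trace:
  tally=0
  tally=0, ix=0, idx=0
  tally=0, ix=0, idx=1
  tally=0, ix=0, idx=2
  tally=0, ix=1, idx=0
  tally=1, ix=1, idx=1
  tally=3, ix=1, idx=2
  tally=3, ix=2, idx=0
  tally=5, ix=2, idx=1
  tally=9, ix=2, idx=2
  tally=9, ix=3, idx=0
  tally=12, ix=3, idx=1
  tally=18, ix=3, idx=2

Final answer: 18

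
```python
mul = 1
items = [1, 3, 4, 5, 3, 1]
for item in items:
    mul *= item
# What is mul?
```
Trace:
  mul=1
  mul=1, item=1
  mul=3, item=3
  mul=12, item=4
  mul=60, item=5
  mul=180, item=3
  mul=180, item=1

Final answer: 180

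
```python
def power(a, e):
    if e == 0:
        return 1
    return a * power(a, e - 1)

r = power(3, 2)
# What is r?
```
Call trace:
power(a=3, e=2)
  power(a=3, e=1)
    power(a=3, e=0)
    -> return 1
  -> return 3
-> return 9

Final answer: 9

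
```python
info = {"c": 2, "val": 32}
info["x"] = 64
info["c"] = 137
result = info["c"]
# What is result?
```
Trace:
  info={'c': 2, 'val': 32}
  info={'c': 2, 'val': 32, 'x': 64}
  info={'c': 137, 'val': 32, 'x': 64}
  info={'c': 137, 'val': 32, 'x': 64}, result=137

Final answer: 137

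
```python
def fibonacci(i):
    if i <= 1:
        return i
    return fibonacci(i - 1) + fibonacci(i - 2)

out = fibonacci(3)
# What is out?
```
Call trace:
fibonacci(i=3)
  fibonacci(i=2)
    fibonacci(i=1)
    -> return 1
    fibonacci(i=0)
    -> return 0
  -> return 1
  fibonacci(i=1)
  -> return 1
-> return 2

Final answer: 2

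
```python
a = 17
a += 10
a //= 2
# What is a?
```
Trace:
  a=17
  a=27
  a=13

Final answer: 13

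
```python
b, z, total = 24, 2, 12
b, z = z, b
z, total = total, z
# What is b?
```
Trace:
  b=24, z=2, total=12
  b=2, z=24, total=12
  b=2, z=12, total=24

Final answer: 2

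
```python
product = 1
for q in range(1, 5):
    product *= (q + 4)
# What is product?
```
Trace:
  product=1
  product=5, q=1
  product=30, q=2
  product=210, q=3
  product=1680, q=4

Final answer: 1680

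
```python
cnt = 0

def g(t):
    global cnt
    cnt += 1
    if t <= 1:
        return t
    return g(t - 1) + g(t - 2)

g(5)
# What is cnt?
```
Call trace (a repeated sub-call is expanded the first time; later identical calls just restate its return value):
g(t=5)
  g(t=4)
    g(t=3)
      g(t=2)
        g(t=1)
        -> return 1
        g(t=0)
        -> return 0
      -> return 1
      g(t=1)
      -> return 1
    -> return 2
    g(t=2) -> return 1  (same call as traced above)
  -> return 3
  g(t=3) -> return 2  (same call as traced above)
-> return 5

cnt is incremented once per call, so count the calls in each subtree. Let C(t) = number of calls made by g(t).
C(0) = C(1) = 1 (base case, no recursion); C(t) = 1 + C(t - 1) + C(t - 2) otherwise.
C(2) = 1 + C(1) + C(0) = 1 + 1 + 1 = 3
C(3) = 1 + C(2) + C(1) = 1 + 3 + 1 = 5
C(4) = 1 + C(3) + C(2) = 1 + 5 + 3 = 9
C(5) = 1 + C(4) + C(3) = 1 + 9 + 5 = 15
cnt = C(5) = 15

Final answer: 15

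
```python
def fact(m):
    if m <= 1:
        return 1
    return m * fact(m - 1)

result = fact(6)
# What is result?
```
Call trace:
fact(m=6)
  fact(m=5)
    fact(m=4)
      fact(m=3)
        fact(m=2)
          fact(m=1)
          -> return 1
        -> return 2
      -> return 6
    -> return 24
  -> return 120
-> return 720

Final answer: 720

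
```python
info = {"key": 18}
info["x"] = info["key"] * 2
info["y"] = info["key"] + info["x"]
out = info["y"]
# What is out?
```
Trace:
  info={'key': 18}
  info={'key': 18, 'x': 36}
  info={'key': 18, 'x': 36, 'y': 54}
  info={'key': 18, 'x': 36, 'y': 54}, out=54

Final answer: 54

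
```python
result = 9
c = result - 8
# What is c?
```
Trace:
  result=9
  result=9, c=1

Final answer: 1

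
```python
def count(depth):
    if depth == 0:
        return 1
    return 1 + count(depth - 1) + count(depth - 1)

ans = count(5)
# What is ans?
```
Call trace (a repeated sub-call is expanded the first time; later identical calls just restate its return value):
count(depth=5)
  count(depth=4)
    count(depth=3)
      count(depth=2)
        count(depth=1)
          count(depth=0)
          -> return 1
          count(depth=0)
          -> return 1
        -> return 3
        count(depth=1) -> return 3  (same call as traced above)
      -> return 7
      count(depth=2) -> return 7  (same call as traced above)
    -> return 15
    count(depth=3) -> return 15  (same call as traced above)
  -> return 31
  count(depth=4) -> return 31  (same call as traced above)
-> return 63

Final answer: 63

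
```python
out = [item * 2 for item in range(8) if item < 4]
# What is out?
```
Trace:
  item=0
  item=1
  item=2
  item=3
  item=4
  item=5
  item=6
  item=7
  out=[0, 2, 4, 6]

Final answer: [0, 2, 4, 6]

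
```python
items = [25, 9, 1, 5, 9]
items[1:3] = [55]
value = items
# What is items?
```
Trace:
  items=[25, 9, 1, 5, 9]
  items=[25, 55, 5, 9]
  items=[25, 55, 5, 9], value=[25, 55, 5, 9]

Final answer: [25, 55, 5, 9]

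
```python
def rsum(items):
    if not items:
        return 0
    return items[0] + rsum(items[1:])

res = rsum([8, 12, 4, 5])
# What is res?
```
Call trace:
rsum(items=[8, 12, 4, 5])
  rsum(items=[12, 4, 5])
    rsum(items=[4, 5])
      rsum(items=[5])
        rsum(items=[])
        -> return 0
      -> return 5
    -> return 9
  -> return 21
-> return 29

Final answer: 29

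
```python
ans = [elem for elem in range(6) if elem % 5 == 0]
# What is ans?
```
Trace:
  elem=0
  elem=1
  elem=2
  elem=3
  elem=4
  elem=5
  ans=[0, 5]

Final answer: [0, 5]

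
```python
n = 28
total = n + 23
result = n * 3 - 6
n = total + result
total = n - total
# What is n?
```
Trace:
  n=28
  n=28, total=51
  n=28, total=51, result=78
  n=129, total=51, result=78
  n=129, total=78, result=78

Final answer: 129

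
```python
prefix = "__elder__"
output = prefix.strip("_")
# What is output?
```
Trace:
  prefix='__elder__'
  prefix='__elder__', output='elder'

Final answer: 'elder'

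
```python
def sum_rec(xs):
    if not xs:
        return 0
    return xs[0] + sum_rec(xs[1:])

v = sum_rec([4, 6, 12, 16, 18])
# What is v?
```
Call trace:
sum_rec(xs=[4, 6, 12, 16, 18])
  sum_rec(xs=[6, 12, 16, 18])
    sum_rec(xs=[12, 16, 18])
      sum_rec(xs=[16, 18])
        sum_rec(xs=[18])
          sum_rec(xs=[])
          -> return 0
        -> return 18
      -> return 34
    -> return 46
  -> return 52
-> return 56

Final answer: 56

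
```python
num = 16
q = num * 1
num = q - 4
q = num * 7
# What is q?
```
Trace:
  num=16
  num=16, q=16
  num=12, q=16
  num=12, q=84

Final answer: 84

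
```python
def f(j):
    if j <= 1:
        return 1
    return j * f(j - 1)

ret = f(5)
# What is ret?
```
Call trace:
f(j=5)
  f(j=4)
    f(j=3)
      f(j=2)
        f(j=1)
        -> return 1
      -> return 2
    -> return 6
  -> return 24
-> return 120

Final answer: 120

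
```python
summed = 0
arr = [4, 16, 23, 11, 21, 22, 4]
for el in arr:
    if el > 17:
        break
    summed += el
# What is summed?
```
Trace:
  summed=0
  summed=4, el=4
  summed=20, el=16
  summed=20, el=23

Final answer: 20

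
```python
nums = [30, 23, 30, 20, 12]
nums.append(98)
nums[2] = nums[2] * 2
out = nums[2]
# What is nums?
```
Trace:
  nums=[30, 23, 30, 20, 12]
  nums=[30, 23, 30, 20, 12, 98]
  nums=[30, 23, 60, 20, 12, 98]
  nums=[30, 23, 60, 20, 12, 98], out=60

Final answer: [30, 23, 60, 20, 12, 98]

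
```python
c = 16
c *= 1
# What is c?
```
Trace:
  c=16
  c=16

Final answer: 16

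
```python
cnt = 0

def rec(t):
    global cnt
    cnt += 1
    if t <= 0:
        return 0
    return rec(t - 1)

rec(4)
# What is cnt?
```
Call trace:
rec(t=4)
  rec(t=3)
    rec(t=2)
      rec(t=1)
        rec(t=0)
        -> return 0
      -> return 0
    -> return 0
  -> return 0
-> return 0

cnt is incremented once per call. rec is entered once for each t = 4, 3, 2, 1, 0 (the t <= 0 call returns without recursing), i.e. 4 + 1 calls.
cnt = 5

Final answer: 5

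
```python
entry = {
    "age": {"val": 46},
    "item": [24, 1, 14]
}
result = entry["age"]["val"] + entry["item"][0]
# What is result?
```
Trace:
  entry={'age': {'val': 46}, 'item': [24, 1, 14]}
  entry={'age': {'val': 46}, 'item': [24, 1, 14]}, result=70

Final answer: 70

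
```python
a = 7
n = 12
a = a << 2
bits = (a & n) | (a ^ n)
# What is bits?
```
Trace:
  a=7
  a=7, n=12
  a=28, n=12
  a=28, n=12, bits=28

Final answer: 28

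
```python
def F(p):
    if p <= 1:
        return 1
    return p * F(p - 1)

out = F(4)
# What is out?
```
Call trace:
F(p=4)
  F(p=3)
    F(p=2)
      F(p=1)
      -> return 1
    -> return 2
  -> return 6
-> return 24

Final answer: 24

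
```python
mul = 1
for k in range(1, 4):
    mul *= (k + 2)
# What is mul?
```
Trace:
  mul=1
  mul=3, k=1
  mul=12, k=2
  mul=60, k=3

Final answer: 60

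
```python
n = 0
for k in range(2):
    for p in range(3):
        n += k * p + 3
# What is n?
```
Trace:
  n=0
  n=3, k=0, p=0
  n=6, k=0, p=1
  n=9, k=0, p=2
  n=12, k=1, p=0
  n=16, k=1, p=1
  n=21, k=1, p=2

Final answer: 21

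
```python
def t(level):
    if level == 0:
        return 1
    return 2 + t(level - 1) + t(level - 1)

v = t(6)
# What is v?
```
Call trace (a repeated sub-call is expanded the first time; later identical calls just restate its return value):
t(level=6)
  t(level=5)
    t(level=4)
      t(level=3)
        t(level=2)
          t(level=1)
            t(level=0)
            -> return 1
            t(level=0)
            -> return 1
          -> return 4
          t(level=1) -> return 4  (same call as traced above)
        -> return 10
        t(level=2) -> return 10  (same call as traced above)
      -> return 22
      t(level=3) -> return 22  (same call as traced above)
    -> return 46
    t(level=4) -> return 46  (same call as traced above)
  -> return 94
  t(level=5) -> return 94  (same call as traced above)
-> return 190

Final answer: 190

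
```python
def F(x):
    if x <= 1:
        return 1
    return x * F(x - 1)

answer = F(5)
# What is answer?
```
Call trace:
F(x=5)
  F(x=4)
    F(x=3)
      F(x=2)
        F(x=1)
        -> return 1
      -> return 2
    -> return 6
  -> return 24
-> return 120

Final answer: 120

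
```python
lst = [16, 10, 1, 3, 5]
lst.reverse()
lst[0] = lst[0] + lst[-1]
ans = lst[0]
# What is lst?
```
Trace:
  lst=[16, 10, 1, 3, 5]
  lst=[5, 3, 1, 10, 16]
  lst=[21, 3, 1, 10, 16]
  lst=[21, 3, 1, 10, 16], ans=21

Final answer: [21, 3, 1, 10, 16]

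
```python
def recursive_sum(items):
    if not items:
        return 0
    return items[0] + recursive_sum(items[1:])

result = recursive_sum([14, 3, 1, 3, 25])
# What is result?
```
Call trace:
recursive_sum(items=[14, 3, 1, 3, 25])
  recursive_sum(items=[3, 1, 3, 25])
    recursive_sum(items=[1, 3, 25])
      recursive_sum(items=[3, 25])
        recursive_sum(items=[25])
          recursive_sum(items=[])
          -> return 0
        -> return 25
      -> return 28
    -> return 29
  -> return 32
-> return 46

Final answer: 46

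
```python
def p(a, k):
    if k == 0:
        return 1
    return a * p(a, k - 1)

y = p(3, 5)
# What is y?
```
Call trace:
p(a=3, k=5)
  p(a=3, k=4)
    p(a=3, k=3)
      p(a=3, k=2)
        p(a=3, k=1)
          p(a=3, k=0)
          -> return 1
        -> return 3
      -> return 9
    -> return 27
  -> return 81
-> return 243

Final answer: 243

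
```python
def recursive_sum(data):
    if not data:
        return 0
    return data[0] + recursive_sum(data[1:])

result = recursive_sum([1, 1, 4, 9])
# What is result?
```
Call trace:
recursive_sum(data=[1, 1, 4, 9])
  recursive_sum(data=[1, 4, 9])
    recursive_sum(data=[4, 9])
      recursive_sum(data=[9])
        recursive_sum(data=[])
        -> return 0
      -> return 9
    -> return 13
  -> return 14
-> return 15

Final answer: 15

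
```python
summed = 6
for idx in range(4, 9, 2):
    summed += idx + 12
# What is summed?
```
Trace:
  summed=6
  summed=22, idx=4
  summed=40, idx=6
  summed=60, idx=8

Final answer: 60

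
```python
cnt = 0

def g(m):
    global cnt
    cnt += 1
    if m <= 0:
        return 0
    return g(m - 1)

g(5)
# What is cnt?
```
Call trace:
g(m=5)
  g(m=4)
    g(m=3)
      g(m=2)
        g(m=1)
          g(m=0)
          -> return 0
        -> return 0
      -> return 0
    -> return 0
  -> return 0
-> return 0

cnt is incremented once per call. g is entered once for each m = 5, 4, 3, 2, 1, 0 (the m <= 0 call returns without recursing), i.e. 5 + 1 calls.
cnt = 6

Final answer: 6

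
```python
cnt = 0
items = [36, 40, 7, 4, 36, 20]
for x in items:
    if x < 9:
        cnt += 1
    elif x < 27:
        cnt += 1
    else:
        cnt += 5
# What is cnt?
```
Trace:
  cnt=0
  cnt=5, x=36
  cnt=10, x=40
  cnt=11, x=7
  cnt=12, x=4
  cnt=17, x=36
  cnt=18, x=20

Final answer: 18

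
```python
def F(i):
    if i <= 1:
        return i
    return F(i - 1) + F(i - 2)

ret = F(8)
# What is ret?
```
Call trace (a repeated sub-call is expanded the first time; later identical calls just restate its return value):
F(i=8)
  F(i=7)
    F(i=6)
      F(i=5)
        F(i=4)
          F(i=3)
            F(i=2)
              F(i=1)
              -> return 1
              F(i=0)
              -> return 0
            -> return 1
            F(i=1)
            -> return 1
          -> return 2
          F(i=2) -> return 1  (same call as traced above)
        -> return 3
        F(i=3) -> return 2  (same call as traced above)
      -> return 5
      F(i=4) -> return 3  (same call as traced above)
    -> return 8
    F(i=5) -> return 5  (same call as traced above)
  -> return 13
  F(i=6) -> return 8  (same call as traced above)
-> return 21

Final answer: 21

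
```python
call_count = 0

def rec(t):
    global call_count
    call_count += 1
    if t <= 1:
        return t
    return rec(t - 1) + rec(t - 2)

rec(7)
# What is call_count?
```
Call trace (a repeated sub-call is expanded the first time; later identical calls just restate its return value):
rec(t=7)
  rec(t=6)
    rec(t=5)
      rec(t=4)
        rec(t=3)
          rec(t=2)
            rec(t=1)
            -> return 1
            rec(t=0)
            -> return 0
          -> return 1
          rec(t=1)
          -> return 1
        -> return 2
        rec(t=2) -> return 1  (same call as traced above)
      -> return 3
      rec(t=3) -> return 2  (same call as traced above)
    -> return 5
    rec(t=4) -> return 3  (same call as traced above)
  -> return 8
  rec(t=5) -> return 5  (same call as traced above)
-> return 13

call_count is incremented once per call, so count the calls in each subtree. Let C(t) = number of calls made by rec(t).
C(0) = C(1) = 1 (base case, no recursion); C(t) = 1 + C(t - 1) + C(t - 2) otherwise.
C(2) = 1 + C(1) + C(0) = 1 + 1 + 1 = 3
C(3) = 1 + C(2) + C(1) = 1 + 3 + 1 = 5
C(4) = 1 + C(3) + C(2) = 1 + 5 + 3 = 9
C(5) = 1 + C(4) + C(3) = 1 + 9 + 5 = 15
C(6) = 1 + C(5) + C(4) = 1 + 15 + 9 = 25
C(7) = 1 + C(6) + C(5) = 1 + 25 + 15 = 41
call_count = C(7) = 41

Final answer: 41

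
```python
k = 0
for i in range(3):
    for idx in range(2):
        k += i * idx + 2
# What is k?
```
Trace:
  k=0
  k=2, i=0, idx=0
  k=4, i=0, idx=1
  k=6, i=1, idx=0
  k=9, i=1, idx=1
  k=11, i=2, idx=0
  k=15, i=2, idx=1

Final answer: 15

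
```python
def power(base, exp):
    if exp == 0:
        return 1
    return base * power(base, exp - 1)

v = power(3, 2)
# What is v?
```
Call trace:
power(base=3, exp=2)
  power(base=3, exp=1)
    power(base=3, exp=0)
    -> return 1
  -> return 3
-> return 9

Final answer: 9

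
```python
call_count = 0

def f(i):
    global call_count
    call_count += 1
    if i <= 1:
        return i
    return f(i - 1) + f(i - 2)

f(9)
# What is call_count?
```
Call trace (a repeated sub-call is expanded the first time; later identical calls just restate its return value):
f(i=9)
  f(i=8)
    f(i=7)
      f(i=6)
        f(i=5)
          f(i=4)
            f(i=3)
              f(i=2)
                f(i=1)
                -> return 1
                f(i=0)
                -> return 0
              -> return 1
              f(i=1)
              -> return 1
            -> return 2
            f(i=2) -> return 1  (same call as traced above)
          -> return 3
          f(i=3) -> return 2  (same call as traced above)
        -> return 5
        f(i=4) -> return 3  (same call as traced above)
      -> return 8
      f(i=5) -> return 5  (same call as traced above)
    -> return 13
    f(i=6) -> return 8  (same call as traced above)
  -> return 21
  f(i=7) -> return 13  (same call as traced above)
-> return 34

call_count is incremented once per call, so count the calls in each subtree. Let C(i) = number of calls made by f(i).
C(0) = C(1) = 1 (base case, no recursion); C(i) = 1 + C(i - 1) + C(i - 2) otherwise.
C(2) = 1 + C(1) + C(0) = 1 + 1 + 1 = 3
C(3) = 1 + C(2) + C(1) = 1 + 3 + 1 = 5
C(4) = 1 + C(3) + C(2) = 1 + 5 + 3 = 9
C(5) = 1 + C(4) + C(3) = 1 + 9 + 5 = 15
C(6) = 1 + C(5) + C(4) = 1 + 15 + 9 = 25
C(7) = 1 + C(6) + C(5) = 1 + 25 + 15 = 41
C(8) = 1 + C(7) + C(6) = 1 + 41 + 25 = 67
C(9) = 1 + C(8) + C(7) = 1 + 67 + 41 = 109
call_count = C(9) = 109

Final answer: 109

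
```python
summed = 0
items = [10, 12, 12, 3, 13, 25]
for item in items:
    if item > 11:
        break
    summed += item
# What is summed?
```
Trace:
  summed=0
  summed=10, item=10
  summed=10, item=12

Final answer: 10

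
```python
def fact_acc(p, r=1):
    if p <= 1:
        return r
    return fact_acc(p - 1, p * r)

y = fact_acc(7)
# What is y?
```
Call trace:
fact_acc(p=7, r=1)
  fact_acc(p=6, r=7)
    fact_acc(p=5, r=42)
      fact_acc(p=4, r=210)
        fact_acc(p=3, r=840)
          fact_acc(p=2, r=2520)
            fact_acc(p=1, r=5040)
            -> return 5040
          -> return 5040
        -> return 5040
      -> return 5040
    -> return 5040
  -> return 5040
-> return 5040

Final answer: 5040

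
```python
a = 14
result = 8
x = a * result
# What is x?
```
Trace:
  a=14
  a=14, result=8
  a=14, result=8, x=112

Final answer: 112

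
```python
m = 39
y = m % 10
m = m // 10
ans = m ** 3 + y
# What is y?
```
Trace:
  m=39
  m=39, y=9
  m=3, y=9
  m=3, y=9, ans=36

Final answer: 9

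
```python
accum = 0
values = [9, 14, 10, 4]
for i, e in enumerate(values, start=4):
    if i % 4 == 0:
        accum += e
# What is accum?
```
Trace:
  accum=0
  accum=9, i=4, e=9
  accum=9, i=5, e=14
  accum=9, i=6, e=10
  accum=9, i=7, e=4

Final answer: 9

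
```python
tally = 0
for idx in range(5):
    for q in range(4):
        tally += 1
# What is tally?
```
Trace:
  tally=0
  tally=1, idx=0, q=0
  tally=2, idx=0, q=1
  tally=3, idx=0, q=2
  tally=4, idx=0, q=3
  tally=5, idx=1, q=0
  tally=6, idx=1, q=1
  tally=7, idx=1, q=2
  tally=8, idx=1, q=3
  tally=9, idx=2, q=0
  tally=10, idx=2, q=1
  tally=11, idx=2, q=2
  tally=12, idx=2, q=3
  tally=13, idx=3, q=0
  tally=14, idx=3, q=1
  tally=15, idx=3, q=2
  tally=16, idx=3, q=3
  tally=17, idx=4, q=0
  tally=18, idx=4, q=1
  tally=19, idx=4, q=2
  tally=20, idx=4, q=3

Final answer: 20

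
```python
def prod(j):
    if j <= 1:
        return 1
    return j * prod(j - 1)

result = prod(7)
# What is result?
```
Call trace:
prod(j=7)
  prod(j=6)
    prod(j=5)
      prod(j=4)
        prod(j=3)
          prod(j=2)
            prod(j=1)
            -> return 1
          -> return 2
        -> return 6
      -> return 24
    -> return 120
  -> return 720
-> return 5040

Final answer: 5040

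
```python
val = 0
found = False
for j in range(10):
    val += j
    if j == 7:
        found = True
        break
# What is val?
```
Trace:
  val=0
  val=0, found=False
  val=0, found=False, j=0
  val=1, found=False, j=1
  val=3, found=False, j=2
  val=6, found=False, j=3
  val=10, found=False, j=4
  val=15, found=False, j=5
  val=21, found=False, j=6
  val=28, found=True, j=7

Final answer: 28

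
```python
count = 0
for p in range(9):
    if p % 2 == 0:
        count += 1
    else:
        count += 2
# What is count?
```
Trace:
  count=0
  count=1, p=0
  count=3, p=1
  count=4, p=2
  count=6, p=3
  count=7, p=4
  count=9, p=5
  count=10, p=6
  count=12, p=7
  count=13, p=8

Final answer: 13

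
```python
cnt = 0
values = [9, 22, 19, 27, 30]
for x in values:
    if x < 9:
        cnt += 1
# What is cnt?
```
Trace:
  cnt=0
  cnt=0, x=9
  cnt=0, x=22
  cnt=0, x=19
  cnt=0, x=27
  cnt=0, x=30

Final answer: 0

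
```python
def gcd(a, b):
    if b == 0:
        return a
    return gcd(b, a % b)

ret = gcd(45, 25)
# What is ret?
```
Call trace:
gcd(a=45, b=25)
  gcd(a=25, b=20)
    gcd(a=20, b=5)
      gcd(a=5, b=0)
      -> return 5
    -> return 5
  -> return 5
-> return 5

Final answer: 5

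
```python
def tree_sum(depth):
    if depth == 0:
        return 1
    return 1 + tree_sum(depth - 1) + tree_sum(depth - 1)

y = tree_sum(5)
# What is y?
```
Call trace (a repeated sub-call is expanded the first time; later identical calls just restate its return value):
tree_sum(depth=5)
  tree_sum(depth=4)
    tree_sum(depth=3)
      tree_sum(depth=2)
        tree_sum(depth=1)
          tree_sum(depth=0)
          -> return 1
          tree_sum(depth=0)
          -> return 1
        -> return 3
        tree_sum(depth=1) -> return 3  (same call as traced above)
      -> return 7
      tree_sum(depth=2) -> return 7  (same call as traced above)
    -> return 15
    tree_sum(depth=3) -> return 15  (same call as traced above)
  -> return 31
  tree_sum(depth=4) -> return 31  (same call as traced above)
-> return 63

Final answer: 63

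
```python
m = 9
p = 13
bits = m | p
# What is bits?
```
Trace:
  m=9
  m=9, p=13
  m=9, p=13, bits=13

Final answer: 13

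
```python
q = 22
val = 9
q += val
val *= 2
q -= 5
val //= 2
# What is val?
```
Trace:
  q=22
  q=22, val=9
  q=31, val=9
  q=31, val=18
  q=26, val=18
  q=26, val=9

Final answer: 9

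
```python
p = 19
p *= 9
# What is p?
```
Trace:
  p=19
  p=171

Final answer: 171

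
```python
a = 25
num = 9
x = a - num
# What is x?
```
Trace:
  a=25
  a=25, num=9
  a=25, num=9, x=16

Final answer: 16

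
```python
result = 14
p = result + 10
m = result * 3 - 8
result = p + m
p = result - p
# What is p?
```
Trace:
  result=14
  result=14, p=24
  result=14, p=24, m=34
  result=58, p=24, m=34
  result=58, p=34, m=34

Final answer: 34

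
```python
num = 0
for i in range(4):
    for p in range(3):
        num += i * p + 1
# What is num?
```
Trace:
  num=0
  num=1, i=0, p=0
  num=2, i=0, p=1
  num=3, i=0, p=2
  num=4, i=1, p=0
  num=6, i=1, p=1
  num=9, i=1, p=2
  num=10, i=2, p=0
  num=13, i=2, p=1
  num=18, i=2, p=2
  num=19, i=3, p=0
  num=23, i=3, p=1
  num=30, i=3, p=2

Final answer: 30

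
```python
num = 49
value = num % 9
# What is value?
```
Trace:
  num=49
  num=49, value=4

Final answer: 4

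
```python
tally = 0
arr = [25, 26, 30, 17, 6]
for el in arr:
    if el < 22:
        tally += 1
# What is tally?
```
Trace:
  tally=0
  tally=0, el=25
  tally=0, el=26
  tally=0, el=30
  tally=1, el=17
  tally=2, el=6

Final answer: 2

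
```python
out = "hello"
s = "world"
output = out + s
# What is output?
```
Trace:
  out='hello'
  out='hello', s='world'
  out='hello', s='world', output='helloworld'

Final answer: 'helloworld'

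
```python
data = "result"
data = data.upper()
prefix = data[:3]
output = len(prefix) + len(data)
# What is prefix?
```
Trace:
  data='result'
  data='RESULT'
  data='RESULT', prefix='RES'
  data='RESULT', prefix='RES', output=9

Final answer: 'RES'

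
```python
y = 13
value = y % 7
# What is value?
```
Trace:
  y=13
  y=13, value=6

Final answer: 6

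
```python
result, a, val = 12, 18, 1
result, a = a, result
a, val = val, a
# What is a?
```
Trace:
  result=12, a=18, val=1
  result=18, a=12, val=1
  result=18, a=1, val=12

Final answer: 1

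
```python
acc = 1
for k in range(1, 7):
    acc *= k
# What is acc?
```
Trace:
  acc=1
  acc=1, k=1
  acc=2, k=2
  acc=6, k=3
  acc=24, k=4
  acc=120, k=5
  acc=720, k=6

Final answer: 720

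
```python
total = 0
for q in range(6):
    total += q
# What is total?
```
Trace:
  total=0
  total=0, q=0
  total=1, q=1
  total=3, q=2
  total=6, q=3
  total=10, q=4
  total=15, q=5

Final answer: 15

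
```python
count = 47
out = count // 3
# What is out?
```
Trace:
  count=47
  count=47, out=15

Final answer: 15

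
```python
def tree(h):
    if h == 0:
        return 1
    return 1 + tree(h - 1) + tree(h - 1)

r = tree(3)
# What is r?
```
Call trace (a repeated sub-call is expanded the first time; later identical calls just restate its return value):
tree(h=3)
  tree(h=2)
    tree(h=1)
      tree(h=0)
      -> return 1
      tree(h=0)
      -> return 1
    -> return 3
    tree(h=1) -> return 3  (same call as traced above)
  -> return 7
  tree(h=2) -> return 7  (same call as traced above)
-> return 15

Final answer: 15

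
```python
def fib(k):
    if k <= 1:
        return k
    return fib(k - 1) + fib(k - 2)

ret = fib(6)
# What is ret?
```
Call trace (a repeated sub-call is expanded the first time; later identical calls just restate its return value):
fib(k=6)
  fib(k=5)
    fib(k=4)
      fib(k=3)
        fib(k=2)
          fib(k=1)
          -> return 1
          fib(k=0)
          -> return 0
        -> return 1
        fib(k=1)
        -> return 1
      -> return 2
      fib(k=2) -> return 1  (same call as traced above)
    -> return 3
    fib(k=3) -> return 2  (same call as traced above)
  -> return 5
  fib(k=4) -> return 3  (same call as traced above)
-> return 8

Final answer: 8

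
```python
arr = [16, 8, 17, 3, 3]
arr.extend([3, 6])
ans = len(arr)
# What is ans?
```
Trace:
  arr=[16, 8, 17, 3, 3]
  arr=[16, 8, 17, 3, 3, 3, 6]
  arr=[16, 8, 17, 3, 3, 3, 6], ans=7

Final answer: 7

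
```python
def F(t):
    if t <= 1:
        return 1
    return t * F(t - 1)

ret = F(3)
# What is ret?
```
Call trace:
F(t=3)
  F(t=2)
    F(t=1)
    -> return 1
  -> return 2
-> return 6

Final answer: 6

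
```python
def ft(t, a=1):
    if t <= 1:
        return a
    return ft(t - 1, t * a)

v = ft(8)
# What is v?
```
Call trace:
ft(t=8, a=1)
  ft(t=7, a=8)
    ft(t=6, a=56)
      ft(t=5, a=336)
        ft(t=4, a=1680)
          ft(t=3, a=6720)
            ft(t=2, a=20160)
              ft(t=1, a=40320)
              -> return 40320
            -> return 40320
          -> return 40320
        -> return 40320
      -> return 40320
    -> return 40320
  -> return 40320
-> return 40320

Final answer: 40320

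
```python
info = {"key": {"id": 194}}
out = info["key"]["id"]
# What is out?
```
Trace:
  info={'key': {'id': 194}}
  info={'key': {'id': 194}}, out=194

Final answer: 194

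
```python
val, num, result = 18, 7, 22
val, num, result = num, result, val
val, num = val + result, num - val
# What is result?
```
Trace:
  val=18, num=7, result=22
  val=7, num=22, result=18
  val=25, num=15, result=18

Final answer: 18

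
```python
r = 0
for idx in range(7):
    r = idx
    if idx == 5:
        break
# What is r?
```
Trace:
  r=0
  r=0, idx=0
  r=1, idx=1
  r=2, idx=2
  r=3, idx=3
  r=4, idx=4
  r=5, idx=5

Final answer: 5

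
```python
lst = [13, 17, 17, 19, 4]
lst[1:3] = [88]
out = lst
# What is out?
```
Trace:
  lst=[13, 17, 17, 19, 4]
  lst=[13, 88, 19, 4]
  lst=[13, 88, 19, 4], out=[13, 88, 19, 4]

Final answer: [13, 88, 19, 4]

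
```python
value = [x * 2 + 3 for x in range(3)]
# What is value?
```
Trace:
  x=0
  x=1
  x=2
  value=[3, 5, 7]

Final answer: [3, 5, 7]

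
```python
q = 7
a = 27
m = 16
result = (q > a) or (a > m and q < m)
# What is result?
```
Trace:
  q=7
  q=7, a=27
  q=7, a=27, m=16
  q=7, a=27, m=16, result=True

Final answer: True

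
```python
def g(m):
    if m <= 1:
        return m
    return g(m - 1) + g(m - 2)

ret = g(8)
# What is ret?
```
Call trace (a repeated sub-call is expanded the first time; later identical calls just restate its return value):
g(m=8)
  g(m=7)
    g(m=6)
      g(m=5)
        g(m=4)
          g(m=3)
            g(m=2)
              g(m=1)
              -> return 1
              g(m=0)
              -> return 0
            -> return 1
            g(m=1)
            -> return 1
          -> return 2
          g(m=2) -> return 1  (same call as traced above)
        -> return 3
        g(m=3) -> return 2  (same call as traced above)
      -> return 5
      g(m=4) -> return 3  (same call as traced above)
    -> return 8
    g(m=5) -> return 5  (same call as traced above)
  -> return 13
  g(m=6) -> return 8  (same call as traced above)
-> return 21

Final answer: 21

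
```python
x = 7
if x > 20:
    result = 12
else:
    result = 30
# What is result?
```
Trace:
  x=7
  x=7, result=30

Final answer: 30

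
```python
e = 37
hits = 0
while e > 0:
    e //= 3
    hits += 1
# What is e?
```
Trace:
  e=37
  e=37, hits=0
  e=12, hits=1
  e=4, hits=2
  e=1, hits=3
  e=0, hits=4

Final answer: 0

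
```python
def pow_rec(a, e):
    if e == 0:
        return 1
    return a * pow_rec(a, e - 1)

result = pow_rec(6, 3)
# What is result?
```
Call trace:
pow_rec(a=6, e=3)
  pow_rec(a=6, e=2)
    pow_rec(a=6, e=1)
      pow_rec(a=6, e=0)
      -> return 1
    -> return 6
  -> return 36
-> return 216

Final answer: 216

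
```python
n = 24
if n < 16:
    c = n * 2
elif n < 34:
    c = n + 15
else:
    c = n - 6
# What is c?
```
Trace:
  n=24
  n=24, c=39

Final answer: 39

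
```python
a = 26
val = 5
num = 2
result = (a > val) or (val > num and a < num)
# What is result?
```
Trace:
  a=26
  a=26, val=5
  a=26, val=5, num=2
  a=26, val=5, num=2, result=True

Final answer: True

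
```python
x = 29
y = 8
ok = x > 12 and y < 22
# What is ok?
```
Trace:
  x=29
  x=29, y=8
  x=29, y=8, ok=True

Final answer: True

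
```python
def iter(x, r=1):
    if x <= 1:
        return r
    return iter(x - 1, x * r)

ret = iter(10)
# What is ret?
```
Call trace:
iter(x=10, r=1)
  iter(x=9, r=10)
    iter(x=8, r=90)
      iter(x=7, r=720)
        iter(x=6, r=5040)
          iter(x=5, r=30240)
            iter(x=4, r=151200)
              iter(x=3, r=604800)
                iter(x=2, r=1814400)
                  iter(x=1, r=3628800)
                  -> return 3628800
                -> return 3628800
              -> return 3628800
            -> return 3628800
          -> return 3628800
        -> return 3628800
      -> return 3628800
    -> return 3628800
  -> return 3628800
-> return 3628800

Final answer: 3628800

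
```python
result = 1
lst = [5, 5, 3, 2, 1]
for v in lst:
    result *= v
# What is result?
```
Trace:
  result=1
  result=5, v=5
  result=25, v=5
  result=75, v=3
  result=150, v=2
  result=150, v=1

Final answer: 150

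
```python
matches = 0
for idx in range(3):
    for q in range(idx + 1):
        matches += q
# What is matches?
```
Trace:
  matches=0
  matches=0, idx=0, q=0
  matches=0, idx=1, q=0
  matches=1, idx=1, q=1
  matches=1, idx=2, q=0
  matches=2, idx=2, q=1
  matches=4, idx=2, q=2

Final answer: 4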